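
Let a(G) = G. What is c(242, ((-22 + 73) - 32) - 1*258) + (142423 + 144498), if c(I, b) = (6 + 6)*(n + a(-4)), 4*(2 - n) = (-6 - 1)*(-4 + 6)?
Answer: 286939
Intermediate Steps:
n = 11/2 (n = 2 - (-6 - 1)*(-4 + 6)/4 = 2 - (-7)*2/4 = 2 - ¼*(-14) = 2 + 7/2 = 11/2 ≈ 5.5000)
c(I, b) = 18 (c(I, b) = (6 + 6)*(11/2 - 4) = 12*(3/2) = 18)
c(242, ((-22 + 73) - 32) - 1*258) + (142423 + 144498) = 18 + (142423 + 144498) = 18 + 286921 = 286939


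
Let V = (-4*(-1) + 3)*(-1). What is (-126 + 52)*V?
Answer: 518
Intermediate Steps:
V = -7 (V = (4 + 3)*(-1) = 7*(-1) = -7)
(-126 + 52)*V = (-126 + 52)*(-7) = -74*(-7) = 518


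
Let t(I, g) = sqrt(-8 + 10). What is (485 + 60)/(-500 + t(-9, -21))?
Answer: -136250/124999 - 545*sqrt(2)/249998 ≈ -1.0931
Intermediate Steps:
t(I, g) = sqrt(2)
(485 + 60)/(-500 + t(-9, -21)) = (485 + 60)/(-500 + sqrt(2)) = 545/(-500 + sqrt(2))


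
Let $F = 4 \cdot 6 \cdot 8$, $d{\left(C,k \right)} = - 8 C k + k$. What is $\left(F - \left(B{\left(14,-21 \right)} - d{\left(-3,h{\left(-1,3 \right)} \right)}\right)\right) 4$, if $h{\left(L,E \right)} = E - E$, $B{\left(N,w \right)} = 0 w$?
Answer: $768$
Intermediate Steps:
$B{\left(N,w \right)} = 0$
$h{\left(L,E \right)} = 0$
$d{\left(C,k \right)} = k - 8 C k$ ($d{\left(C,k \right)} = - 8 C k + k = k - 8 C k$)
$F = 192$ ($F = 24 \cdot 8 = 192$)
$\left(F - \left(B{\left(14,-21 \right)} - d{\left(-3,h{\left(-1,3 \right)} \right)}\right)\right) 4 = \left(192 - \left(0 - 0 \left(1 - -24\right)\right)\right) 4 = \left(192 - \left(0 - 0 \left(1 + 24\right)\right)\right) 4 = \left(192 - \left(0 - 0 \cdot 25\right)\right) 4 = \left(192 - \left(0 - 0\right)\right) 4 = \left(192 - \left(0 + 0\right)\right) 4 = \left(192 - 0\right) 4 = \left(192 + 0\right) 4 = 192 \cdot 4 = 768$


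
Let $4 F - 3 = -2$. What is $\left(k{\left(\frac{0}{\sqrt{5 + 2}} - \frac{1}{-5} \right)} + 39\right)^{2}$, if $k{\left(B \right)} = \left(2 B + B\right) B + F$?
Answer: $\frac{15499969}{10000} \approx 1550.0$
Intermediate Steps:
$F = \frac{1}{4}$ ($F = \frac{3}{4} + \frac{1}{4} \left(-2\right) = \frac{3}{4} - \frac{1}{2} = \frac{1}{4} \approx 0.25$)
$k{\left(B \right)} = \frac{1}{4} + 3 B^{2}$ ($k{\left(B \right)} = \left(2 B + B\right) B + \frac{1}{4} = 3 B B + \frac{1}{4} = 3 B^{2} + \frac{1}{4} = \frac{1}{4} + 3 B^{2}$)
$\left(k{\left(\frac{0}{\sqrt{5 + 2}} - \frac{1}{-5} \right)} + 39\right)^{2} = \left(\left(\frac{1}{4} + 3 \left(\frac{0}{\sqrt{5 + 2}} - \frac{1}{-5}\right)^{2}\right) + 39\right)^{2} = \left(\left(\frac{1}{4} + 3 \left(\frac{0}{\sqrt{7}} - - \frac{1}{5}\right)^{2}\right) + 39\right)^{2} = \left(\left(\frac{1}{4} + 3 \left(0 \frac{\sqrt{7}}{7} + \frac{1}{5}\right)^{2}\right) + 39\right)^{2} = \left(\left(\frac{1}{4} + 3 \left(0 + \frac{1}{5}\right)^{2}\right) + 39\right)^{2} = \left(\left(\frac{1}{4} + \frac{3}{25}\right) + 39\right)^{2} = \left(\frac{37}{100} + 39\right)^{2} = \left(\frac{3937}{100}\right)^{2} = \frac{15499969}{10000}$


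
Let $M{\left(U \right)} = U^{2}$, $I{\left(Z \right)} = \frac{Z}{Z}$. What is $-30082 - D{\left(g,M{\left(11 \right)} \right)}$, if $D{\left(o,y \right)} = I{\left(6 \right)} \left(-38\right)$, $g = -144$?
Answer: $-30044$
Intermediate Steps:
$I{\left(Z \right)} = 1$
$D{\left(o,y \right)} = -38$ ($D{\left(o,y \right)} = 1 \left(-38\right) = -38$)
$-30082 - D{\left(g,M{\left(11 \right)} \right)} = -30082 - -38 = -30082 + 38 = -30044$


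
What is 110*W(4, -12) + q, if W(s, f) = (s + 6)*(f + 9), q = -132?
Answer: -3432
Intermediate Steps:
W(s, f) = (6 + s)*(9 + f)
110*W(4, -12) + q = 110*(54 + 6*(-12) + 9*4 - 12*4) - 132 = 110*(54 - 72 + 36 - 48) - 132 = 110*(-30) - 132 = -3300 - 132 = -3432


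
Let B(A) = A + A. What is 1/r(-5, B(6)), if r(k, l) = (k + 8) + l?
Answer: 1/15 ≈ 0.066667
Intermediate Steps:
B(A) = 2*A
r(k, l) = 8 + k + l (r(k, l) = (8 + k) + l = 8 + k + l)
1/r(-5, B(6)) = 1/(8 - 5 + 2*6) = 1/(8 - 5 + 12) = 1/15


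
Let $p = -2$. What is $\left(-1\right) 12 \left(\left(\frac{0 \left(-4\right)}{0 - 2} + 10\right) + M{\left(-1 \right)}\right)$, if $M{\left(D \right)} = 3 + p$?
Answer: $-132$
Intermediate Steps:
$M{\left(D \right)} = 1$ ($M{\left(D \right)} = 3 - 2 = 1$)
$\left(-1\right) 12 \left(\left(\frac{0 \left(-4\right)}{0 - 2} + 10\right) + M{\left(-1 \right)}\right) = \left(-1\right) 12 \left(\left(\frac{0 \left(-4\right)}{0 - 2} + 10\right) + 1\right) = - 12 \left(\left(\frac{0}{-2} + 10\right) + 1\right) = - 12 \left(\left(0 \left(- \frac{1}{2}\right) + 10\right) + 1\right) = - 12 \left(\left(0 + 10\right) + 1\right) = - 12 \left(10 + 1\right) = \left(-12\right) 11 = -132$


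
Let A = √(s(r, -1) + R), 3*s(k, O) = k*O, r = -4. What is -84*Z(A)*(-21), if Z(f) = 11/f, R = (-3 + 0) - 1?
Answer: -4851*I*√6 ≈ -11882.0*I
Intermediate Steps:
R = -4 (R = -3 - 1 = -4)
s(k, O) = O*k/3 (s(k, O) = (k*O)/3 = (O*k)/3 = O*k/3)
A = 2*I*√6/3 (A = √((⅓)*(-1)*(-4) - 4) = √(4/3 - 4) = √(-8/3) = 2*I*√6/3 ≈ 1.633*I)
-84*Z(A)*(-21) = -924/(2*I*√6/3)*(-21) = -924*(-I*√6/4)*(-21) = -(-231)*I*√6*(-21) = (231*I*√6)*(-21) = -4851*I*√6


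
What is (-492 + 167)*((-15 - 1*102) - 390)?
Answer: 164775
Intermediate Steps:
(-492 + 167)*((-15 - 1*102) - 390) = -325*((-15 - 102) - 390) = -325*(-117 - 390) = -325*(-507) = 164775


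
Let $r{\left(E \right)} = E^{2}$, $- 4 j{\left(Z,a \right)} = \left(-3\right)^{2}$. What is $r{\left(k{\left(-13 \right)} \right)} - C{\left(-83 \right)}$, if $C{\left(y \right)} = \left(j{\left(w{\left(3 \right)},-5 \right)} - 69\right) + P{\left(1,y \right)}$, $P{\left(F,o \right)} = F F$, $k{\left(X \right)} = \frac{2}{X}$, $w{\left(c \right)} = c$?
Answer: $\frac{47505}{676} \approx 70.274$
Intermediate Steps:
$j{\left(Z,a \right)} = - \frac{9}{4}$ ($j{\left(Z,a \right)} = - \frac{\left(-3\right)^{2}}{4} = \left(- \frac{1}{4}\right) 9 = - \frac{9}{4}$)
$P{\left(F,o \right)} = F^{2}$
$C{\left(y \right)} = - \frac{281}{4}$ ($C{\left(y \right)} = \left(- \frac{9}{4} - 69\right) + 1^{2} = - \frac{285}{4} + 1 = - \frac{281}{4}$)
$r{\left(k{\left(-13 \right)} \right)} - C{\left(-83 \right)} = \left(\frac{2}{-13}\right)^{2} - - \frac{281}{4} = \left(2 \left(- \frac{1}{13}\right)\right)^{2} + \frac{281}{4} = \left(- \frac{2}{13}\right)^{2} + \frac{281}{4} = \frac{4}{169} + \frac{281}{4} = \frac{47505}{676}$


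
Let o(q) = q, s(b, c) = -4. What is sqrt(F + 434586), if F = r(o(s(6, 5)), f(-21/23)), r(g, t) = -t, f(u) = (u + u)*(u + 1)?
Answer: sqrt(229896078)/23 ≈ 659.23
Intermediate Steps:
f(u) = 2*u*(1 + u) (f(u) = (2*u)*(1 + u) = 2*u*(1 + u))
F = 84/529 (F = -2*(-21/23)*(1 - 21/23) = -2*(-21*1/23)*(1 - 21*1/23) = -2*(-21)*(1 - 21/23)/23 = -2*(-21)*2/(23*23) = -1*(-84/529) = 84/529 ≈ 0.15879)
sqrt(F + 434586) = sqrt(84/529 + 434586) = sqrt(229896078/529) = sqrt(229896078)/23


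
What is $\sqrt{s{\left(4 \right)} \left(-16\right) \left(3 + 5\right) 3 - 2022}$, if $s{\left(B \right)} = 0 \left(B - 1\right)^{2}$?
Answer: $i \sqrt{2022} \approx 44.967 i$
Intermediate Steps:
$s{\left(B \right)} = 0$ ($s{\left(B \right)} = 0 \left(-1 + B\right)^{2} = 0$)
$\sqrt{s{\left(4 \right)} \left(-16\right) \left(3 + 5\right) 3 - 2022} = \sqrt{0 \left(-16\right) \left(3 + 5\right) 3 - 2022} = \sqrt{0 \cdot 8 \cdot 3 - 2022} = \sqrt{0 \cdot 24 - 2022} = \sqrt{0 - 2022} = \sqrt{-2022} = i \sqrt{2022}$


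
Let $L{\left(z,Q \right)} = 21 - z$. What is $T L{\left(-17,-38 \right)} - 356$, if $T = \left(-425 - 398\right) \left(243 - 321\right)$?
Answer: $2439016$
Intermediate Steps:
$T = 64194$ ($T = \left(-823\right) \left(-78\right) = 64194$)
$T L{\left(-17,-38 \right)} - 356 = 64194 \left(21 - -17\right) - 356 = 64194 \left(21 + 17\right) - 356 = 64194 \cdot 38 - 356 = 2439372 - 356 = 2439016$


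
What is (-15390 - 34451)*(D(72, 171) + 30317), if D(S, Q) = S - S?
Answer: -1511029597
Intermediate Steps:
D(S, Q) = 0
(-15390 - 34451)*(D(72, 171) + 30317) = (-15390 - 34451)*(0 + 30317) = -49841*30317 = -1511029597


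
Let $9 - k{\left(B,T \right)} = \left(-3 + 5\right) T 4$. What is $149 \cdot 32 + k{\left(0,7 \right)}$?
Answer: $4721$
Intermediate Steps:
$k{\left(B,T \right)} = 9 - 8 T$ ($k{\left(B,T \right)} = 9 - \left(-3 + 5\right) T 4 = 9 - 2 \cdot 4 T = 9 - 8 T$)
$149 \cdot 32 + k{\left(0,7 \right)} = 149 \cdot 32 + \left(9 - 56\right) = 4768 + \left(9 - 56\right) = 4768 - 47 = 4721$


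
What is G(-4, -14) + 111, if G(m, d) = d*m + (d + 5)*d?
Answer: 293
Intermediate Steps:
G(m, d) = d*m + d*(5 + d) (G(m, d) = d*m + (5 + d)*d = d*m + d*(5 + d))
G(-4, -14) + 111 = -14*(5 - 14 - 4) + 111 = -14*(-13) + 111 = 182 + 111 = 293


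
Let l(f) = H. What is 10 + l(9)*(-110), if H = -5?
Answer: 560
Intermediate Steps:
l(f) = -5
10 + l(9)*(-110) = 10 - 5*(-110) = 10 + 550 = 560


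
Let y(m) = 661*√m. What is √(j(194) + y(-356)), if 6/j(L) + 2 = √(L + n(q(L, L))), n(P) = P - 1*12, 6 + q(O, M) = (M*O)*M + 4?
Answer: √(3 - 1322*I*√89*(1 - √1825391))/√(-1 + √1825391) ≈ 78.968 + 78.967*I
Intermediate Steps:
q(O, M) = -2 + O*M² (q(O, M) = -6 + ((M*O)*M + 4) = -6 + (O*M² + 4) = -6 + (4 + O*M²) = -2 + O*M²)
n(P) = -12 + P (n(P) = P - 12 = -12 + P)
j(L) = 6/(-2 + √(-14 + L + L³)) (j(L) = 6/(-2 + √(L + (-12 + (-2 + L*L²)))) = 6/(-2 + √(L + (-12 + (-2 + L³)))) = 6/(-2 + √(L + (-14 + L³))) = 6/(-2 + √(-14 + L + L³)))
√(j(194) + y(-356)) = √(6/(-2 + √(-14 + 194 + 194³)) + 661*√(-356)) = √(6/(-2 + √(-14 + 194 + 7301384)) + 661*(2*I*√89)) = √(6/(-2 + √7301564) + 1322*I*√89) = √(6/(-2 + 2*√1825391) + 1322*I*√89)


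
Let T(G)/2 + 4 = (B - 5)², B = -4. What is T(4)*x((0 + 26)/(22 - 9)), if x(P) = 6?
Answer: 924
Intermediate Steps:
T(G) = 154 (T(G) = -8 + 2*(-4 - 5)² = -8 + 2*(-9)² = -8 + 2*81 = -8 + 162 = 154)
T(4)*x((0 + 26)/(22 - 9)) = 154*6 = 924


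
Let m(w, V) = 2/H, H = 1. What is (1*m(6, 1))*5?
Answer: 10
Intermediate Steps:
m(w, V) = 2 (m(w, V) = 2/1 = 2*1 = 2)
(1*m(6, 1))*5 = (1*2)*5 = 2*5 = 10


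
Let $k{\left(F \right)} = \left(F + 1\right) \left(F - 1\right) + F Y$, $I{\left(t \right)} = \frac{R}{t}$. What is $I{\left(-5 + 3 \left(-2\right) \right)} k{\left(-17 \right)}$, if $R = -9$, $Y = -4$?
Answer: $\frac{3204}{11} \approx 291.27$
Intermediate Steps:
$I{\left(t \right)} = - \frac{9}{t}$
$k{\left(F \right)} = - 4 F + \left(1 + F\right) \left(-1 + F\right)$ ($k{\left(F \right)} = \left(F + 1\right) \left(F - 1\right) + F \left(-4\right) = \left(1 + F\right) \left(-1 + F\right) - 4 F = - 4 F + \left(1 + F\right) \left(-1 + F\right)$)
$I{\left(-5 + 3 \left(-2\right) \right)} k{\left(-17 \right)} = - \frac{9}{-5 + 3 \left(-2\right)} \left(-1 + \left(-17\right)^{2} - -68\right) = - \frac{9}{-5 - 6} \left(-1 + 289 + 68\right) = - \frac{9}{-11} \cdot 356 = \left(-9\right) \left(- \frac{1}{11}\right) 356 = \frac{9}{11} \cdot 356 = \frac{3204}{11}$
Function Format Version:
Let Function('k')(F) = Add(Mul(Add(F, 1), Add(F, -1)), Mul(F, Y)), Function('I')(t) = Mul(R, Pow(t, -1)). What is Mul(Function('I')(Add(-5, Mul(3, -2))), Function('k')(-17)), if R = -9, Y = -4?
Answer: Rational(3204, 11) ≈ 291.27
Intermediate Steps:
Function('I')(t) = Mul(-9, Pow(t, -1))
Function('k')(F) = Add(Mul(-4, F), Mul(Add(1, F), Add(-1, F))) (Function('k')(F) = Add(Mul(Add(F, 1), Add(F, -1)), Mul(F, -4)) = Add(Mul(Add(1, F), Add(-1, F)), Mul(-4, F)) = Add(Mul(-4, F), Mul(Add(1, F), Add(-1, F))))
Mul(Function('I')(Add(-5, Mul(3, -2))), Function('k')(-17)) = Mul(Mul(-9, Pow(Add(-5, Mul(3, -2)), -1)), Add(-1, Pow(-17, 2), Mul(-4, -17))) = Mul(Mul(-9, Pow(Add(-5, -6), -1)), Add(-1, 289, 68)) = Mul(Mul(-9, Pow(-11, -1)), 356) = Mul(Mul(-9, Rational(-1, 11)), 356) = Mul(Rational(9, 11), 356) = Rational(3204, 11)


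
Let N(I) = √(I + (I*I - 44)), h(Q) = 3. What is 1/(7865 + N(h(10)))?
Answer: 7865/61858257 - 4*I*√2/61858257 ≈ 0.00012715 - 9.1449e-8*I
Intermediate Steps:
N(I) = √(-44 + I + I²) (N(I) = √(I + (I² - 44)) = √(I + (-44 + I²)) = √(-44 + I + I²))
1/(7865 + N(h(10))) = 1/(7865 + √(-44 + 3 + 3²)) = 1/(7865 + √(-44 + 3 + 9)) = 1/(7865 + √(-32)) = 1/(7865 + 4*I*√2)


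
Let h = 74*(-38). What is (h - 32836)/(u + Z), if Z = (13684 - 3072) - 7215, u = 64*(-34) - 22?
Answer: -35648/1199 ≈ -29.731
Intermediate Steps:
h = -2812
u = -2198 (u = -2176 - 22 = -2198)
Z = 3397 (Z = 10612 - 7215 = 3397)
(h - 32836)/(u + Z) = (-2812 - 32836)/(-2198 + 3397) = -35648/1199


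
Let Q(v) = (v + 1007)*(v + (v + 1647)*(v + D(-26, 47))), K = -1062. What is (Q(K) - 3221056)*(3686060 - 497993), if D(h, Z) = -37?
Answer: 102648357896493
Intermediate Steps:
Q(v) = (1007 + v)*(v + (-37 + v)*(1647 + v)) (Q(v) = (v + 1007)*(v + (v + 1647)*(v - 37)) = (1007 + v)*(v + (1647 + v)*(-37 + v)) = (1007 + v)*(v + (-37 + v)*(1647 + v)))
(Q(K) - 3221056)*(3686060 - 497993) = ((-61365573 + (-1062)³ + 2618*(-1062)² + 1561338*(-1062)) - 3221056)*(3686060 - 497993) = ((-61365573 - 1197770328 + 2618*1127844 - 1658140956) - 3221056)*3188067 = ((-61365573 - 1197770328 + 2952695592 - 1658140956) - 3221056)*3188067 = (35418735 - 3221056)*3188067 = 32197679*3188067 = 102648357896493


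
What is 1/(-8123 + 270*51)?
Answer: 1/5647 ≈ 0.00017709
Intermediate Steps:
1/(-8123 + 270*51) = 1/(-8123 + 13770) = 1/5647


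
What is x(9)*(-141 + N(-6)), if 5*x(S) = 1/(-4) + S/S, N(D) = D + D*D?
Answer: -333/20 ≈ -16.650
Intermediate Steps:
N(D) = D + D²
x(S) = 3/20 (x(S) = (1/(-4) + S/S)/5 = (1*(-¼) + 1)/5 = (-¼ + 1)/5 = (⅕)*(¾) = 3/20)
x(9)*(-141 + N(-6)) = 3*(-141 - 6*(1 - 6))/20 = 3*(-141 - 6*(-5))/20 = 3*(-141 + 30)/20 = (3/20)*(-111) = -333/20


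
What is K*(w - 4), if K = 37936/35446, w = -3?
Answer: -132776/17723 ≈ -7.4917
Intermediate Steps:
K = 18968/17723 (K = 37936*(1/35446) = 18968/17723 ≈ 1.0702)
K*(w - 4) = 18968*(-3 - 4)/17723 = (18968/17723)*(-7) = -132776/17723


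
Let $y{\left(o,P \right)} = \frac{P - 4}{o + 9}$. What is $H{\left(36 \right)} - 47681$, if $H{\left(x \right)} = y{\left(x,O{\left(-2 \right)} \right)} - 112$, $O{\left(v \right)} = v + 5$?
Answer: $- \frac{2150686}{45} \approx -47793.0$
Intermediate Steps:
$O{\left(v \right)} = 5 + v$
$y{\left(o,P \right)} = \frac{-4 + P}{9 + o}$
$H{\left(x \right)} = -112 - \frac{1}{9 + x}$ ($H{\left(x \right)} = \frac{-4 + \left(5 - 2\right)}{9 + x} - 112 = \frac{-4 + 3}{9 + x} - 112 = \frac{1}{9 + x} \left(-1\right) - 112 = - \frac{1}{9 + x} - 112 = -112 - \frac{1}{9 + x}$)
$H{\left(36 \right)} - 47681 = \frac{-1009 - 4032}{9 + 36} - 47681 = \frac{-1009 - 4032}{45} - 47681 = \frac{1}{45} \left(-5041\right) - 47681 = - \frac{5041}{45} - 47681 = - \frac{2150686}{45}$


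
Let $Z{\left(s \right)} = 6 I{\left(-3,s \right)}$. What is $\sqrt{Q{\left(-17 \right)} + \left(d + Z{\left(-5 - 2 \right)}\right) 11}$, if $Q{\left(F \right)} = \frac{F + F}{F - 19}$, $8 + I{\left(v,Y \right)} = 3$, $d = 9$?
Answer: $\frac{i \sqrt{8282}}{6} \approx 15.168 i$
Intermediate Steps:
$I{\left(v,Y \right)} = -5$ ($I{\left(v,Y \right)} = -8 + 3 = -5$)
$Z{\left(s \right)} = -30$ ($Z{\left(s \right)} = 6 \left(-5\right) = -30$)
$Q{\left(F \right)} = \frac{2 F}{-19 + F}$
$\sqrt{Q{\left(-17 \right)} + \left(d + Z{\left(-5 - 2 \right)}\right) 11} = \sqrt{2 \left(-17\right) \frac{1}{-19 - 17} + \left(9 - 30\right) 11} = \sqrt{2 \left(-17\right) \frac{1}{-36} - 231} = \sqrt{2 \left(-17\right) \left(- \frac{1}{36}\right) - 231} = \sqrt{\frac{17}{18} - 231} = \sqrt{- \frac{4141}{18}} = \frac{i \sqrt{8282}}{6}$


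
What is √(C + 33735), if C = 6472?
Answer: √40207 ≈ 200.52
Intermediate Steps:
√(C + 33735) = √(6472 + 33735) = √40207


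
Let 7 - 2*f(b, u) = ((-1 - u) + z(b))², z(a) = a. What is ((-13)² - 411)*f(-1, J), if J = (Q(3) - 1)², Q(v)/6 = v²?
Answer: 956107394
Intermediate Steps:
Q(v) = 6*v²
J = 2809 (J = (6*3² - 1)² = (6*9 - 1)² = (54 - 1)² = 53² = 2809)
f(b, u) = 7/2 - (-1 + b - u)²/2 (f(b, u) = 7/2 - ((-1 - u) + b)²/2 = 7/2 - (-1 + b - u)²/2)
((-13)² - 411)*f(-1, J) = ((-13)² - 411)*(7/2 - (1 + 2809 - 1*(-1))²/2) = (169 - 411)*(7/2 - (1 + 2809 + 1)²/2) = -242*(7/2 - ½*2811²) = -242*(7/2 - ½*7901721) = -242*(7/2 - 7901721/2) = -242*(-3950857) = 956107394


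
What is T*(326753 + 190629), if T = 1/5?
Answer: 517382/5 ≈ 1.0348e+5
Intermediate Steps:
T = ⅕ ≈ 0.20000
T*(326753 + 190629) = (326753 + 190629)/5 = (⅕)*517382 = 517382/5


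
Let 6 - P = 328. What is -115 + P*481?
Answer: -154997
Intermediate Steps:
P = -322 (P = 6 - 1*328 = 6 - 328 = -322)
-115 + P*481 = -115 - 322*481 = -115 - 154882 = -154997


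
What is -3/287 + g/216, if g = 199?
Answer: 56465/61992 ≈ 0.91084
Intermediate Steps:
-3/287 + g/216 = -3/287 + 199/216 = 56465/61992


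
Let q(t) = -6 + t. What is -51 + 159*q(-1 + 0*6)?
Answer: -1164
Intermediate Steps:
-51 + 159*q(-1 + 0*6) = -51 + 159*(-6 + (-1 + 0*6)) = -51 + 159*(-6 + (-1 + 0)) = -51 + 159*(-6 - 1) = -51 + 159*(-7) = -51 - 1113 = -1164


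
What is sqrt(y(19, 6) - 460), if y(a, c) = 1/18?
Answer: I*sqrt(16558)/6 ≈ 21.446*I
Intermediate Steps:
y(a, c) = 1/18
sqrt(y(19, 6) - 460) = sqrt(1/18 - 460) = sqrt(-8279/18) = I*sqrt(16558)/6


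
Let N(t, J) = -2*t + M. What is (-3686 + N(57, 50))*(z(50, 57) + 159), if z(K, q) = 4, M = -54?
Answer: -628202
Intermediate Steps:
N(t, J) = -54 - 2*t (N(t, J) = -2*t - 54 = -54 - 2*t)
(-3686 + N(57, 50))*(z(50, 57) + 159) = (-3686 + (-54 - 2*57))*(4 + 159) = (-3686 + (-54 - 114))*163 = (-3686 - 168)*163 = -3854*163 = -628202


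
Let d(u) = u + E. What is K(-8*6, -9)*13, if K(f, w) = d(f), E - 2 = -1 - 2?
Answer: -637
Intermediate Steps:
E = -1 (E = 2 + (-1 - 2) = 2 - 3 = -1)
d(u) = -1 + u (d(u) = u - 1 = -1 + u)
K(f, w) = -1 + f
K(-8*6, -9)*13 = (-1 - 8*6)*13 = (-1 - 48)*13 = -49*13 = -637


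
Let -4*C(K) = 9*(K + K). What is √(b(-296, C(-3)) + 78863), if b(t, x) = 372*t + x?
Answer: I*√124942/2 ≈ 176.74*I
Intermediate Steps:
C(K) = -9*K/2 (C(K) = -9*(K + K)/4 = -9*2*K/4 = -9*K/2)
b(t, x) = x + 372*t
√(b(-296, C(-3)) + 78863) = √((-9/2*(-3) + 372*(-296)) + 78863) = √((27/2 - 110112) + 78863) = √(-220197/2 + 78863) = √(-62471/2) = I*√124942/2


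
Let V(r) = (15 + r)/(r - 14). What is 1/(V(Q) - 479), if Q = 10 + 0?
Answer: -4/1941 ≈ -0.0020608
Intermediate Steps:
Q = 10
V(r) = (15 + r)/(-14 + r)
1/(V(Q) - 479) = 1/((15 + 10)/(-14 + 10) - 479) = 1/(25/(-4) - 479) = 1/(-¼*25 - 479) = 1/(-25/4 - 479) = 1/(-1941/4) = -4/1941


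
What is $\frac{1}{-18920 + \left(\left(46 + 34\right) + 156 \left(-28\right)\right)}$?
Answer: $- \frac{1}{23208} \approx -4.3089 \cdot 10^{-5}$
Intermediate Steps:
$\frac{1}{-18920 + \left(\left(46 + 34\right) + 156 \left(-28\right)\right)} = \frac{1}{-18920 + \left(80 - 4368\right)} = \frac{1}{-18920 - 4288} = \frac{1}{-23208} = - \frac{1}{23208}$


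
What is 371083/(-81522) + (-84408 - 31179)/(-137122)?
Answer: -10365189928/2794614921 ≈ -3.7090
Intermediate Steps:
371083/(-81522) + (-84408 - 31179)/(-137122) = 371083*(-1/81522) - 115587*(-1/137122) = -371083/81522 + 115587/137122 = -10365189928/2794614921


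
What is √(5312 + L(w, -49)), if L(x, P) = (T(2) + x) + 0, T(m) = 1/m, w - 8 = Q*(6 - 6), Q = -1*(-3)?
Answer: √21282/2 ≈ 72.942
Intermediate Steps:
Q = 3
w = 8 (w = 8 + 3*(6 - 6) = 8 + 3*0 = 8 + 0 = 8)
L(x, P) = ½ + x (L(x, P) = (1/2 + x) + 0 = (½ + x) + 0 = ½ + x)
√(5312 + L(w, -49)) = √(5312 + (½ + 8)) = √(5312 + 17/2) = √(10641/2) = √21282/2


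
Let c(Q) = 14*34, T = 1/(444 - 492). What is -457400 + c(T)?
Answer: -456924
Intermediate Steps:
T = -1/48 (T = 1/(-48) = -1/48 ≈ -0.020833)
c(Q) = 476
-457400 + c(T) = -457400 + 476 = -456924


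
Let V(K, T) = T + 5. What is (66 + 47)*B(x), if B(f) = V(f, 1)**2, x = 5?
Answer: 4068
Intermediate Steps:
V(K, T) = 5 + T
B(f) = 36 (B(f) = (5 + 1)**2 = 6**2 = 36)
(66 + 47)*B(x) = (66 + 47)*36 = 113*36 = 4068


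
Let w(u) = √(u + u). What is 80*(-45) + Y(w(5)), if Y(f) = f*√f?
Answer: -3600 + 10^(¾) ≈ -3594.4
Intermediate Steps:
w(u) = √2*√u (w(u) = √(2*u) = √2*√u)
Y(f) = f^(3/2)
80*(-45) + Y(w(5)) = 80*(-45) + (√2*√5)^(3/2) = -3600 + (√10)^(3/2) = -3600 + 10^(¾)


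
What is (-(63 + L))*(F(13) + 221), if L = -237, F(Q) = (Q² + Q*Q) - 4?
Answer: 96570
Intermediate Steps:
F(Q) = -4 + 2*Q² (F(Q) = (Q² + Q²) - 4 = 2*Q² - 4 = -4 + 2*Q²)
(-(63 + L))*(F(13) + 221) = (-(63 - 237))*((-4 + 2*13²) + 221) = (-1*(-174))*((-4 + 2*169) + 221) = 174*((-4 + 338) + 221) = 174*(334 + 221) = 174*555 = 96570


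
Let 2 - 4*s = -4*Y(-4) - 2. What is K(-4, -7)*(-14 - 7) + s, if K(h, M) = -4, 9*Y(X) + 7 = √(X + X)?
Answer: 758/9 + 2*I*√2/9 ≈ 84.222 + 0.31427*I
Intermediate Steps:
Y(X) = -7/9 + √2*√X/9 (Y(X) = -7/9 + √(X + X)/9 = -7/9 + √(2*X)/9 = -7/9 + (√2*√X)/9 = -7/9 + √2*√X/9)
s = 2/9 + 2*I*√2/9 (s = ½ - (-4*(-7/9 + √2*√(-4)/9) - 2)/4 = ½ - (-4*(-7/9 + √2*(2*I)/9) - 2)/4 = ½ - (-4*(-7/9 + 2*I*√2/9) - 2)/4 = ½ - ((28/9 - 8*I*√2/9) - 2)/4 = ½ - (10/9 - 8*I*√2/9)/4 = ½ + (-5/18 + 2*I*√2/9) = 2/9 + 2*I*√2/9 ≈ 0.22222 + 0.31427*I)
K(-4, -7)*(-14 - 7) + s = -4*(-14 - 7) + (2/9 + 2*I*√2/9) = -4*(-21) + (2/9 + 2*I*√2/9) = 84 + (2/9 + 2*I*√2/9) = 758/9 + 2*I*√2/9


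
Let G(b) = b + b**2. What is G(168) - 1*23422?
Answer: 4970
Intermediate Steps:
G(168) - 1*23422 = 168*(1 + 168) - 1*23422 = 168*169 - 23422 = 28392 - 23422 = 4970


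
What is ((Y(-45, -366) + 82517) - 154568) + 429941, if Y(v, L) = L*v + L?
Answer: 373994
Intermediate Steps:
Y(v, L) = L + L*v
((Y(-45, -366) + 82517) - 154568) + 429941 = ((-366*(1 - 45) + 82517) - 154568) + 429941 = ((-366*(-44) + 82517) - 154568) + 429941 = ((16104 + 82517) - 154568) + 429941 = (98621 - 154568) + 429941 = -55947 + 429941 = 373994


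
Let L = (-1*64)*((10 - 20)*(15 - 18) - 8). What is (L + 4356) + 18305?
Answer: 21253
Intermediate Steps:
L = -1408 (L = -64*(-10*(-3) - 8) = -64*(30 - 8) = -64*22 = -1408)
(L + 4356) + 18305 = (-1408 + 4356) + 18305 = 2948 + 18305 = 21253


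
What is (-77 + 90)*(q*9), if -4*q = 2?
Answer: -117/2 ≈ -58.500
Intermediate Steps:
q = -½ (q = -¼*2 = -½ ≈ -0.50000)
(-77 + 90)*(q*9) = (-77 + 90)*(-½*9) = 13*(-9/2) = -117/2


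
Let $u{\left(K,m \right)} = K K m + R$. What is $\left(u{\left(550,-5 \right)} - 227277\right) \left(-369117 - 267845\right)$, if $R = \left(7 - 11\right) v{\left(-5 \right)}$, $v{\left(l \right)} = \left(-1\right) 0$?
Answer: $1108171837474$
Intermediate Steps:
$v{\left(l \right)} = 0$
$R = 0$ ($R = \left(7 - 11\right) 0 = \left(-4\right) 0 = 0$)
$u{\left(K,m \right)} = m K^{2}$ ($u{\left(K,m \right)} = K K m + 0 = K^{2} m + 0 = m K^{2} + 0 = m K^{2}$)
$\left(u{\left(550,-5 \right)} - 227277\right) \left(-369117 - 267845\right) = \left(- 5 \cdot 550^{2} - 227277\right) \left(-369117 - 267845\right) = \left(\left(-5\right) 302500 - 227277\right) \left(-636962\right) = \left(-1512500 - 227277\right) \left(-636962\right) = \left(-1739777\right) \left(-636962\right) = 1108171837474$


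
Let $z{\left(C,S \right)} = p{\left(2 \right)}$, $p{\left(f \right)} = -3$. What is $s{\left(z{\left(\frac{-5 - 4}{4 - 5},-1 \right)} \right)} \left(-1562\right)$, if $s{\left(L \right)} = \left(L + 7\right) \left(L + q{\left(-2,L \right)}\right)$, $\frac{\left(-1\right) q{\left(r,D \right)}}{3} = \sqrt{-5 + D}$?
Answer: $18744 + 37488 i \sqrt{2} \approx 18744.0 + 53016.0 i$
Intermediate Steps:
$q{\left(r,D \right)} = - 3 \sqrt{-5 + D}$
$z{\left(C,S \right)} = -3$
$s{\left(L \right)} = \left(7 + L\right) \left(L - 3 \sqrt{-5 + L}\right)$ ($s{\left(L \right)} = \left(L + 7\right) \left(L - 3 \sqrt{-5 + L}\right) = \left(7 + L\right) \left(L - 3 \sqrt{-5 + L}\right)$)
$s{\left(z{\left(\frac{-5 - 4}{4 - 5},-1 \right)} \right)} \left(-1562\right) = \left(\left(-3\right)^{2} - 21 \sqrt{-5 - 3} + 7 \left(-3\right) - - 9 \sqrt{-5 - 3}\right) \left(-1562\right) = \left(9 - 21 \sqrt{-8} - 21 - - 9 \sqrt{-8}\right) \left(-1562\right) = \left(9 - 21 \cdot 2 i \sqrt{2} - 21 - - 9 \cdot 2 i \sqrt{2}\right) \left(-1562\right) = \left(9 - 42 i \sqrt{2} - 21 + 18 i \sqrt{2}\right) \left(-1562\right) = \left(-12 - 24 i \sqrt{2}\right) \left(-1562\right) = 18744 + 37488 i \sqrt{2}$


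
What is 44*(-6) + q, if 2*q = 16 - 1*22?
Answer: -267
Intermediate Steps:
q = -3 (q = (16 - 1*22)/2 = (16 - 22)/2 = (½)*(-6) = -3)
44*(-6) + q = 44*(-6) - 3 = -264 - 3 = -267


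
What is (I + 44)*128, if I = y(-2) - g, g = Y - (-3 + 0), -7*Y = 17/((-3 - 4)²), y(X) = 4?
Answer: 1977856/343 ≈ 5766.3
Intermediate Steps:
Y = -17/343 (Y = -17/(7*((-3 - 4)²)) = -17/(7*((-7)²)) = -17/(7*49) = -⅐*17/49 = -17/343 ≈ -0.049563)
g = 1012/343 (g = -17/343 - (-3 + 0) = -17/343 - 1*(-3) = -17/343 + 3 = 1012/343 ≈ 2.9504)
I = 360/343 (I = 4 - 1*1012/343 = 4 - 1012/343 = 360/343 ≈ 1.0496)
(I + 44)*128 = (360/343 + 44)*128 = (15452/343)*128 = 1977856/343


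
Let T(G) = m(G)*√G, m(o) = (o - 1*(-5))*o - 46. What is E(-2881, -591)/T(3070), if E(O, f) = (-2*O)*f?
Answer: -1702671*√3070/14490713140 ≈ -0.0065104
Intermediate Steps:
m(o) = -46 + o*(5 + o) (m(o) = (o + 5)*o - 46 = (5 + o)*o - 46 = o*(5 + o) - 46 = -46 + o*(5 + o))
E(O, f) = -2*O*f
T(G) = √G*(-46 + G² + 5*G) (T(G) = (-46 + G² + 5*G)*√G = √G*(-46 + G² + 5*G))
E(-2881, -591)/T(3070) = (-2*(-2881)*(-591))/((√3070*(-46 + 3070² + 5*3070))) = -3405342*√3070/(3070*(-46 + 9424900 + 15350)) = -3405342*√3070/28981426280 = -1702671*√3070/14490713140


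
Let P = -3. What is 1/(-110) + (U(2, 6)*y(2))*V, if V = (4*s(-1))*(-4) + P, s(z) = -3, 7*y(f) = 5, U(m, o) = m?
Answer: 49493/770 ≈ 64.277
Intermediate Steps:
y(f) = 5/7 (y(f) = (⅐)*5 = 5/7)
V = 45 (V = (4*(-3))*(-4) - 3 = -12*(-4) - 3 = 48 - 3 = 45)
1/(-110) + (U(2, 6)*y(2))*V = 1/(-110) + (2*(5/7))*45 = -1/110 + (10/7)*45 = -1/110 + 450/7 = 49493/770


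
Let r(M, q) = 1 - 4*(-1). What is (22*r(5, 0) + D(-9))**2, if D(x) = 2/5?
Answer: 304704/25 ≈ 12188.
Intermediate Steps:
D(x) = 2/5 (D(x) = 2*(1/5) = 2/5)
r(M, q) = 5 (r(M, q) = 1 + 4 = 5)
(22*r(5, 0) + D(-9))**2 = (22*5 + 2/5)**2 = (110 + 2/5)**2 = (552/5)**2 = 304704/25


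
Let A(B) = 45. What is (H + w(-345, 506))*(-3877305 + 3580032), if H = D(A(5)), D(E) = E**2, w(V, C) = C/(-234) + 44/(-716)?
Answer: -4197792132091/6981 ≈ -6.0132e+8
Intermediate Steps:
w(V, C) = -11/179 - C/234 (w(V, C) = C*(-1/234) + 44*(-1/716) = -C/234 - 11/179 = -11/179 - C/234)
H = 2025 (H = 45**2 = 2025)
(H + w(-345, 506))*(-3877305 + 3580032) = (2025 + (-11/179 - 1/234*506))*(-3877305 + 3580032) = (2025 + (-11/179 - 253/117))*(-297273) = (2025 - 46574/20943)*(-297273) = (42363001/20943)*(-297273) = -4197792132091/6981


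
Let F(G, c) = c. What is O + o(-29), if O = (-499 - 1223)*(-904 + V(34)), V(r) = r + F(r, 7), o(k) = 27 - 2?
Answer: 1486111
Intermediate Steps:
o(k) = 25
V(r) = 7 + r (V(r) = r + 7 = 7 + r)
O = 1486086 (O = (-499 - 1223)*(-904 + (7 + 34)) = -1722*(-904 + 41) = -1722*(-863) = 1486086)
O + o(-29) = 1486086 + 25 = 1486111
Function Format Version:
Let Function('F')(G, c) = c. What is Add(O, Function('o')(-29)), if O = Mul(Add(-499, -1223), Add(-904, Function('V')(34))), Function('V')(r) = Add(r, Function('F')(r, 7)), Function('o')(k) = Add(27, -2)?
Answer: 1486111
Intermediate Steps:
Function('o')(k) = 25
Function('V')(r) = Add(7, r) (Function('V')(r) = Add(r, 7) = Add(7, r))
O = 1486086 (O = Mul(Add(-499, -1223), Add(-904, Add(7, 34))) = Mul(-1722, Add(-904, 41)) = Mul(-1722, -863) = 1486086)
Add(O, Function('o')(-29)) = Add(1486086, 25) = 1486111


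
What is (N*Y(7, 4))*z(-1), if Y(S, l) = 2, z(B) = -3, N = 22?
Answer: -132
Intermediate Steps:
(N*Y(7, 4))*z(-1) = (22*2)*(-3) = 44*(-3) = -132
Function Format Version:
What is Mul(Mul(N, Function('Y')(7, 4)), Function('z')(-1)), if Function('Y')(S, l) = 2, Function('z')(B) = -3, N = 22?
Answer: -132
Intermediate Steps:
Mul(Mul(N, Function('Y')(7, 4)), Function('z')(-1)) = Mul(Mul(22, 2), -3) = Mul(44, -3) = -132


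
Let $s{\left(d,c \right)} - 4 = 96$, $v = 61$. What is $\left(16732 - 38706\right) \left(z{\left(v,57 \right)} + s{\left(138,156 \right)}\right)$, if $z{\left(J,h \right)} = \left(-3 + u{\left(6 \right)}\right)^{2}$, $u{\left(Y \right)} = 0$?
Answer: $-2395166$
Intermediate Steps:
$s{\left(d,c \right)} = 100$ ($s{\left(d,c \right)} = 4 + 96 = 100$)
$z{\left(J,h \right)} = 9$ ($z{\left(J,h \right)} = \left(-3 + 0\right)^{2} = \left(-3\right)^{2} = 9$)
$\left(16732 - 38706\right) \left(z{\left(v,57 \right)} + s{\left(138,156 \right)}\right) = \left(16732 - 38706\right) \left(9 + 100\right) = \left(-21974\right) 109 = -2395166$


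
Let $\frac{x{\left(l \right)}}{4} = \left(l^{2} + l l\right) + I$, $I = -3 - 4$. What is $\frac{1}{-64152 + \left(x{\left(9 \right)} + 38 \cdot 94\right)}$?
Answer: $- \frac{1}{59960} \approx -1.6678 \cdot 10^{-5}$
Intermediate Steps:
$I = -7$ ($I = -3 - 4 = -7$)
$x{\left(l \right)} = -28 + 8 l^{2}$ ($x{\left(l \right)} = 4 \left(\left(l^{2} + l l\right) - 7\right) = 4 \left(\left(l^{2} + l^{2}\right) - 7\right) = 4 \left(2 l^{2} - 7\right) = 4 \left(-7 + 2 l^{2}\right) = -28 + 8 l^{2}$)
$\frac{1}{-64152 + \left(x{\left(9 \right)} + 38 \cdot 94\right)} = \frac{1}{-64152 + \left(\left(-28 + 8 \cdot 9^{2}\right) + 38 \cdot 94\right)} = \frac{1}{-64152 + \left(\left(-28 + 8 \cdot 81\right) + 3572\right)} = \frac{1}{-64152 + \left(\left(-28 + 648\right) + 3572\right)} = \frac{1}{-64152 + \left(620 + 3572\right)} = \frac{1}{-64152 + 4192} = \frac{1}{-59960} = - \frac{1}{59960}$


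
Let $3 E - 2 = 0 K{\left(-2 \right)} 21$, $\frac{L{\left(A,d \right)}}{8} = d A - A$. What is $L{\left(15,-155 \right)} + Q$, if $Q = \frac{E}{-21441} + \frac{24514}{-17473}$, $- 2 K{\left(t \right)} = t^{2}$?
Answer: $- \frac{21041280231848}{1123915779} \approx -18721.0$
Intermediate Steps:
$K{\left(t \right)} = - \frac{t^{2}}{2}$
$L{\left(A,d \right)} = - 8 A + 8 A d$ ($L{\left(A,d \right)} = 8 \left(d A - A\right) = 8 \left(A d - A\right) = 8 \left(- A + A d\right) = - 8 A + 8 A d$)
$E = \frac{2}{3}$ ($E = \frac{2}{3} + \frac{0 \left(- \frac{\left(-2\right)^{2}}{2}\right) 21}{3} = \frac{2}{3} + \frac{0 \left(\left(- \frac{1}{2}\right) 4\right) 21}{3} = \frac{2}{3} + \frac{0 \left(-2\right) 21}{3} = \frac{2}{3} + \frac{0 \cdot 21}{3} = \frac{2}{3} + \frac{1}{3} \cdot 0 = \frac{2}{3} + 0 = \frac{2}{3} \approx 0.66667$)
$Q = - \frac{1576848968}{1123915779}$ ($Q = \frac{2}{3 \left(-21441\right)} + \frac{24514}{-17473} = \frac{2}{3} \left(- \frac{1}{21441}\right) + 24514 \left(- \frac{1}{17473}\right) = - \frac{2}{64323} - \frac{24514}{17473} = - \frac{1576848968}{1123915779} \approx -1.403$)
$L{\left(15,-155 \right)} + Q = 8 \cdot 15 \left(-1 - 155\right) - \frac{1576848968}{1123915779} = 8 \cdot 15 \left(-156\right) - \frac{1576848968}{1123915779} = -18720 - \frac{1576848968}{1123915779} = - \frac{21041280231848}{1123915779}$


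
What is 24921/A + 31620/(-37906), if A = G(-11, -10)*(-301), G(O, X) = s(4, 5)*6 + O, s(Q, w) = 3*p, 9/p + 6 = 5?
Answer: -350946417/986939569 ≈ -0.35559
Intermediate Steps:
p = -9 (p = 9/(-6 + 5) = 9/(-1) = 9*(-1) = -9)
s(Q, w) = -27 (s(Q, w) = 3*(-9) = -27)
G(O, X) = -162 + O (G(O, X) = -27*6 + O = -162 + O)
A = 52073 (A = (-162 - 11)*(-301) = -173*(-301) = 52073)
24921/A + 31620/(-37906) = 24921/52073 + 31620/(-37906) = 24921*(1/52073) + 31620*(-1/37906) = 24921/52073 - 15810/18953 = -350946417/986939569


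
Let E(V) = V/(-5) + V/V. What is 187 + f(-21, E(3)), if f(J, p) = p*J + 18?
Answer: 983/5 ≈ 196.60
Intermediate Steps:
E(V) = 1 - V/5 (E(V) = V*(-⅕) + 1 = -V/5 + 1 = 1 - V/5)
f(J, p) = 18 + J*p (f(J, p) = J*p + 18 = 18 + J*p)
187 + f(-21, E(3)) = 187 + (18 - 21*(1 - ⅕*3)) = 187 + (18 - 21*(1 - ⅗)) = 187 + (18 - 21*⅖) = 187 + (18 - 42/5) = 187 + 48/5 = 983/5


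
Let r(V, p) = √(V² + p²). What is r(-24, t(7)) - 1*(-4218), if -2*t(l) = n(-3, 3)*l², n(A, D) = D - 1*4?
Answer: 4218 + √4705/2 ≈ 4252.3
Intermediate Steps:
n(A, D) = -4 + D (n(A, D) = D - 4 = -4 + D)
t(l) = l²/2 (t(l) = -(-4 + 3)*l²/2 = -(-1)*l²/2 = l²/2)
r(-24, t(7)) - 1*(-4218) = √((-24)² + ((½)*7²)²) - 1*(-4218) = √(576 + ((½)*49)²) + 4218 = √(576 + (49/2)²) + 4218 = √(576 + 2401/4) + 4218 = √(4705/4) + 4218 = √4705/2 + 4218 = 4218 + √4705/2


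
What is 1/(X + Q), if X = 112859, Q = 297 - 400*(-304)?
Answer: 1/234756 ≈ 4.2597e-6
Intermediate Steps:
Q = 121897 (Q = 297 + 121600 = 121897)
1/(X + Q) = 1/(112859 + 121897) = 1/234756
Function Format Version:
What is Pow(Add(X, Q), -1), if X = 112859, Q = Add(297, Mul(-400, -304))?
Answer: Rational(1, 234756) ≈ 4.2597e-6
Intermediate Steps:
Q = 121897 (Q = Add(297, 121600) = 121897)
Pow(Add(X, Q), -1) = Pow(Add(112859, 121897), -1) = Pow(234756, -1) = Rational(1, 234756)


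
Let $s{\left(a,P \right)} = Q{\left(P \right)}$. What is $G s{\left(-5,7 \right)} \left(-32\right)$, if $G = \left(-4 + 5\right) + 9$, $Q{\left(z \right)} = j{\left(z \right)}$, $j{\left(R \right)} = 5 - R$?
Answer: $640$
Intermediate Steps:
$Q{\left(z \right)} = 5 - z$
$s{\left(a,P \right)} = 5 - P$
$G = 10$ ($G = 1 + 9 = 10$)
$G s{\left(-5,7 \right)} \left(-32\right) = 10 \left(5 - 7\right) \left(-32\right) = 10 \left(-2\right) \left(-32\right) = \left(-20\right) \left(-32\right) = 640$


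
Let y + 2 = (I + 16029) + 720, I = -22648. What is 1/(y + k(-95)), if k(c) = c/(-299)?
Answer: -299/1764304 ≈ -0.00016947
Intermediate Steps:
k(c) = -c/299 (k(c) = c*(-1/299) = -c/299)
y = -5901 (y = -2 + ((-22648 + 16029) + 720) = -2 + (-6619 + 720) = -2 - 5899 = -5901)
1/(y + k(-95)) = 1/(-5901 - 1/299*(-95)) = 1/(-5901 + 95/299) = 1/(-1764304/299) = -299/1764304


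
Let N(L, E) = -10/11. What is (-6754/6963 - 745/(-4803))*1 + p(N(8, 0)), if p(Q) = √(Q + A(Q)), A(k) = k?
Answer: -275273/337811 + 2*I*√55/11 ≈ -0.81487 + 1.3484*I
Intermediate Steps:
N(L, E) = -10/11 (N(L, E) = -10*1/11 = -10/11)
p(Q) = √2*√Q (p(Q) = √(Q + Q) = √(2*Q) = √2*√Q)
(-6754/6963 - 745/(-4803))*1 + p(N(8, 0)) = (-6754/6963 - 745/(-4803))*1 + √2*√(-10/11) = (-6754*1/6963 - 745*(-1/4803))*1 + √2*(I*√110/11) = (-614/633 + 745/4803)*1 + 2*I*√55/11 = -275273/337811*1 + 2*I*√55/11 = -275273/337811 + 2*I*√55/11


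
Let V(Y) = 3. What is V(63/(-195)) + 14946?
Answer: 14949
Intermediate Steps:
V(63/(-195)) + 14946 = 3 + 14946 = 14949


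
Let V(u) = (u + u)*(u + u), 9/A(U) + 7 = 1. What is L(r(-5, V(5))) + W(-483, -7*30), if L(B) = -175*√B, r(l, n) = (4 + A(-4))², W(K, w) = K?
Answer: -1841/2 ≈ -920.50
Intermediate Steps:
A(U) = -3/2 (A(U) = 9/(-7 + 1) = 9/(-6) = 9*(-⅙) = -3/2)
V(u) = 4*u² (V(u) = (2*u)*(2*u) = 4*u²)
r(l, n) = 25/4 (r(l, n) = (4 - 3/2)² = (5/2)² = 25/4)
L(r(-5, V(5))) + W(-483, -7*30) = -175*√(25/4) - 483 = -175*5/2 - 483 = -875/2 - 483 = -1841/2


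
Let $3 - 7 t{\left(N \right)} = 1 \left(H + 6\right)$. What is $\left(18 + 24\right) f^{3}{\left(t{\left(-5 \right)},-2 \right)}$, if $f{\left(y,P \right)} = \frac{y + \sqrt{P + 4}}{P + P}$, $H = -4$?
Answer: $- \frac{885}{1568} - \frac{303 \sqrt{2}}{224} \approx -2.4774$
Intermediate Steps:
$t{\left(N \right)} = \frac{1}{7}$ ($t{\left(N \right)} = \frac{3}{7} - \frac{1 \left(-4 + 6\right)}{7} = \frac{3}{7} - \frac{1 \cdot 2}{7} = \frac{3}{7} - \frac{2}{7} = \frac{1}{7}$)
$f{\left(y,P \right)} = \frac{y + \sqrt{4 + P}}{2 P}$
$\left(18 + 24\right) f^{3}{\left(t{\left(-5 \right)},-2 \right)} = \left(18 + 24\right) \left(\frac{\frac{1}{7} + \sqrt{4 - 2}}{2 \left(-2\right)}\right)^{3} = 42 \left(\frac{1}{2} \left(- \frac{1}{2}\right) \left(\frac{1}{7} + \sqrt{2}\right)\right)^{3} = 42 \left(- \frac{1}{28} - \frac{\sqrt{2}}{4}\right)^{3}$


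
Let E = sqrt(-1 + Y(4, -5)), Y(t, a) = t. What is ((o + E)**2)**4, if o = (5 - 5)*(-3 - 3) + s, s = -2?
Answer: (2 - sqrt(3))**8 ≈ 2.6572e-5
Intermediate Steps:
E = sqrt(3) (E = sqrt(-1 + 4) = sqrt(3) ≈ 1.7320)
o = -2 (o = (5 - 5)*(-3 - 3) - 2 = 0*(-6) - 2 = 0 - 2 = -2)
((o + E)**2)**4 = ((-2 + sqrt(3))**2)**4 = (-2 + sqrt(3))**8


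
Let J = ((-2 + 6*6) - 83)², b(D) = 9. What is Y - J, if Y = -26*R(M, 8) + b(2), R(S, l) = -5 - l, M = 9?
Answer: -2054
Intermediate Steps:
J = 2401 (J = ((-2 + 36) - 83)² = (34 - 83)² = (-49)² = 2401)
Y = 347 (Y = -26*(-5 - 1*8) + 9 = -26*(-5 - 8) + 9 = -26*(-13) + 9 = 338 + 9 = 347)
Y - J = 347 - 1*2401 = 347 - 2401 = -2054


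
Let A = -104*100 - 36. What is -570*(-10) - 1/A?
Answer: 59485201/10436 ≈ 5700.0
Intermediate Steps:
A = -10436 (A = -10400 - 36 = -10436)
-570*(-10) - 1/A = -570*(-10) - 1/(-10436) = 5700 - 1*(-1/10436) = 5700 + 1/10436 = 59485201/10436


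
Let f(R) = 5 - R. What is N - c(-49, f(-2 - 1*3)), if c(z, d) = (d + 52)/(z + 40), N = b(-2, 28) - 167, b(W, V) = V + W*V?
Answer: -1693/9 ≈ -188.11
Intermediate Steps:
b(W, V) = V + V*W
N = -195 (N = 28*(1 - 2) - 167 = 28*(-1) - 167 = -28 - 167 = -195)
c(z, d) = (52 + d)/(40 + z)
N - c(-49, f(-2 - 1*3)) = -195 - (52 + (5 - (-2 - 1*3)))/(40 - 49) = -195 - (52 + (5 - (-2 - 3)))/(-9) = -195 - (-1)*(52 + (5 - 1*(-5)))/9 = -195 - (-1)*(52 + (5 + 5))/9 = -195 - (-1)*(52 + 10)/9 = -195 - (-1)*62/9 = -195 - 1*(-62/9) = -195 + 62/9 = -1693/9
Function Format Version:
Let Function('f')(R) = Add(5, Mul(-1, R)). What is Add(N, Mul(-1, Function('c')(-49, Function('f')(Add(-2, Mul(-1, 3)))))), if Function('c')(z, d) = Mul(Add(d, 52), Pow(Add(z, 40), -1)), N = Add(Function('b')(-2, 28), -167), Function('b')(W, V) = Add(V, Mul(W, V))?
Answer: Rational(-1693, 9) ≈ -188.11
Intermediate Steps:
Function('b')(W, V) = Add(V, Mul(V, W))
N = -195 (N = Add(Mul(28, Add(1, -2)), -167) = Add(Mul(28, -1), -167) = Add(-28, -167) = -195)
Function('c')(z, d) = Mul(Pow(Add(40, z), -1), Add(52, d)) (Function('c')(z, d) = Mul(Add(52, d), Pow(Add(40, z), -1)) = Mul(Pow(Add(40, z), -1), Add(52, d)))
Add(N, Mul(-1, Function('c')(-49, Function('f')(Add(-2, Mul(-1, 3)))))) = Add(-195, Mul(-1, Mul(Pow(Add(40, -49), -1), Add(52, Add(5, Mul(-1, Add(-2, Mul(-1, 3)))))))) = Add(-195, Mul(-1, Mul(Pow(-9, -1), Add(52, Add(5, Mul(-1, Add(-2, -3))))))) = Add(-195, Mul(-1, Mul(Rational(-1, 9), Add(52, Add(5, Mul(-1, -5)))))) = Add(-195, Mul(-1, Mul(Rational(-1, 9), Add(52, Add(5, 5))))) = Add(-195, Mul(-1, Mul(Rational(-1, 9), Add(52, 10)))) = Add(-195, Mul(-1, Mul(Rational(-1, 9), 62))) = Add(-195, Mul(-1, Rational(-62, 9))) = Add(-195, Rational(62, 9)) = Rational(-1693, 9)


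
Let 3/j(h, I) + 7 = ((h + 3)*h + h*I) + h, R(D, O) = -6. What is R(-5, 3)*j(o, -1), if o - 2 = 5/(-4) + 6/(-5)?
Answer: 7200/3259 ≈ 2.2093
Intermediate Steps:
o = -9/20 (o = 2 + (5/(-4) + 6/(-5)) = 2 + (5*(-¼) + 6*(-⅕)) = 2 + (-5/4 - 6/5) = 2 - 49/20 = -9/20 ≈ -0.45000)
j(h, I) = 3/(-7 + h + I*h + h*(3 + h)) (j(h, I) = 3/(-7 + (((h + 3)*h + h*I) + h)) = 3/(-7 + (((3 + h)*h + I*h) + h)) = 3/(-7 + ((h*(3 + h) + I*h) + h)) = 3/(-7 + ((I*h + h*(3 + h)) + h)) = 3/(-7 + (h + I*h + h*(3 + h))) = 3/(-7 + h + I*h + h*(3 + h)))
R(-5, 3)*j(o, -1) = -18/(-7 + (-9/20)² + 4*(-9/20) - 1*(-9/20)) = -18/(-7 + 81/400 - 9/5 + 9/20) = -18/(-3259/400) = -18*(-400)/3259 = -6*(-1200/3259) = 7200/3259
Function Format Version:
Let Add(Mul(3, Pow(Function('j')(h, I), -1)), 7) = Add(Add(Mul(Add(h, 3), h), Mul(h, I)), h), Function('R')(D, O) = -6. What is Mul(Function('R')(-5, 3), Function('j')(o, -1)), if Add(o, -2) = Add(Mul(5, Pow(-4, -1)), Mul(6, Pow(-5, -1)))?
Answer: Rational(7200, 3259) ≈ 2.2093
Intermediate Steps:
o = Rational(-9, 20) (o = Add(2, Add(Mul(5, Pow(-4, -1)), Mul(6, Pow(-5, -1)))) = Add(2, Add(Mul(5, Rational(-1, 4)), Mul(6, Rational(-1, 5)))) = Add(2, Add(Rational(-5, 4), Rational(-6, 5))) = Add(2, Rational(-49, 20)) = Rational(-9, 20) ≈ -0.45000)
Function('j')(h, I) = Mul(3, Pow(Add(-7, h, Mul(I, h), Mul(h, Add(3, h))), -1)) (Function('j')(h, I) = Mul(3, Pow(Add(-7, Add(Add(Mul(Add(h, 3), h), Mul(h, I)), h)), -1)) = Mul(3, Pow(Add(-7, Add(Add(Mul(Add(3, h), h), Mul(I, h)), h)), -1)) = Mul(3, Pow(Add(-7, Add(Add(Mul(h, Add(3, h)), Mul(I, h)), h)), -1)) = Mul(3, Pow(Add(-7, Add(Add(Mul(I, h), Mul(h, Add(3, h))), h)), -1)) = Mul(3, Pow(Add(-7, Add(h, Mul(I, h), Mul(h, Add(3, h)))), -1)) = Mul(3, Pow(Add(-7, h, Mul(I, h), Mul(h, Add(3, h))), -1)))
Mul(Function('R')(-5, 3), Function('j')(o, -1)) = Mul(-6, Mul(3, Pow(Add(-7, Pow(Rational(-9, 20), 2), Mul(4, Rational(-9, 20)), Mul(-1, Rational(-9, 20))), -1))) = Mul(-6, Mul(3, Pow(Add(-7, Rational(81, 400), Rational(-9, 5), Rational(9, 20)), -1))) = Mul(-6, Mul(3, Pow(Rational(-3259, 400), -1))) = Mul(-6, Mul(3, Rational(-400, 3259))) = Mul(-6, Rational(-1200, 3259)) = Rational(7200, 3259)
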